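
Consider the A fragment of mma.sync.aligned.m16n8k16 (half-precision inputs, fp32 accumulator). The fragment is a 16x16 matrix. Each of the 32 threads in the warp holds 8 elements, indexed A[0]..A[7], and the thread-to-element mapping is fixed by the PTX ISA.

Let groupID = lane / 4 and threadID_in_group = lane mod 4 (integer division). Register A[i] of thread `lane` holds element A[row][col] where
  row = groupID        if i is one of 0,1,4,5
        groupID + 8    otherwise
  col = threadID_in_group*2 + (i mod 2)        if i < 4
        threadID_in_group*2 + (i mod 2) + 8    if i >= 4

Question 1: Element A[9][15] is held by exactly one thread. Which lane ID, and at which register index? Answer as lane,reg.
r=9->g=1,rb=1  c=15->cb=1,t=3,b0=1
L=1*4+3=7  i=1*4+1*2+1=7

7,7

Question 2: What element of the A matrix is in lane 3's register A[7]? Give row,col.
8,15

3: G=0,T=3
[7] (0+8,3*2+1+8) = (8,15)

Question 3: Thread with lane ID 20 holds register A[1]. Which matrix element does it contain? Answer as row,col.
20: G=5,T=0
[1] (5+0,0*2+1+0) = (5,1)

5,1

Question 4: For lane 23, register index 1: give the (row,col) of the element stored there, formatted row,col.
L=23⇒gr=23>>2=5, th=23&3=3
[1]⇒row 5+0=5  col 3·2+1+0=7

5,7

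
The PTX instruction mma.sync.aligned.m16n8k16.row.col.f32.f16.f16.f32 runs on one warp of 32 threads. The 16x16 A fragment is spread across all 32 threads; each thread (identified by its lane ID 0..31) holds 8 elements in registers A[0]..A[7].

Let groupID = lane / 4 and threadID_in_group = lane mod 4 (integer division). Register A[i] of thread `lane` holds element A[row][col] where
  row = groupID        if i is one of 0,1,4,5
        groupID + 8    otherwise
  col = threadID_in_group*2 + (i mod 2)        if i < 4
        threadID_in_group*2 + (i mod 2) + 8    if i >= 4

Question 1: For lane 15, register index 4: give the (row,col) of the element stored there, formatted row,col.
lane 15->15/4=3, 15 mod 4=3
i=4  r:3+0->3  c:2·3+0+8->14

3,14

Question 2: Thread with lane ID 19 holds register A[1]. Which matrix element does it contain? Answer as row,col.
lane 19->19/4=4, 19 mod 4=3
i=1  r:4+0->4  c:2·3+1+0->7

4,7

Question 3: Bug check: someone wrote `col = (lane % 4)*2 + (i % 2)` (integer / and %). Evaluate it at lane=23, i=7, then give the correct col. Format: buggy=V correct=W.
`(lane % 4)*2 + (i % 2)`[23,7]⇒7
L=23⇒gr=23>>2=5, th=23&3=3
[7]⇒row 5+8=13  col 3·2+1+8=15
col: 7 vs 15

buggy=7 correct=15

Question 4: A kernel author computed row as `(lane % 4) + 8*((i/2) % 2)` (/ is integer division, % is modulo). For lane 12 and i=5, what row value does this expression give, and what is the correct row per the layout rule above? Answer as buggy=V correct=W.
buggy=0 correct=3

`(lane % 4) + 8*((i/2) % 2)`[12,5]=>0
L=12=>grp=12>>2=3, tig=12&3=0
[5]=>row 3+0=3  col 0·2+1+8=9
row: 0 vs 3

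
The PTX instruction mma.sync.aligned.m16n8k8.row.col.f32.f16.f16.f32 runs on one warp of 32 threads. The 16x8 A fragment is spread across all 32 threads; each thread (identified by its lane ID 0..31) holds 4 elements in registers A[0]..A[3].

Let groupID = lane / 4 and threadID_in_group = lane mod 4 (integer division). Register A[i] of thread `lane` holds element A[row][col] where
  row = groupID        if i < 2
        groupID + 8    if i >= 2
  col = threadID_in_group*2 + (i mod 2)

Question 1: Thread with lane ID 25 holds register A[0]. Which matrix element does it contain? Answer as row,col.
6,2

L=25⇒gr=25>>2=6, th=25&3=1
[0]⇒row 6+0=6  col 1·2+0=2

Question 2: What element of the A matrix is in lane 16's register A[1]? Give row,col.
lane 16: grp=4 (16/4), tig=0 (16%4)
i=1: r=4+0=4, c=0*2+1=1

4,1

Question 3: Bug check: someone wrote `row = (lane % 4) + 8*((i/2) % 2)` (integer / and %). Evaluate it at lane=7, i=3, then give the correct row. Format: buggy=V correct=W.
buggy=11 correct=9

`(lane % 4) + 8*((i/2) % 2)`[7,3]→11
L=7→G=7>>2=1, T=7&3=3
[3]→row 1+8=9  col 3·2+1=7
row: 11 vs 9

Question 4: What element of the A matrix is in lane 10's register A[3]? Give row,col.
L=10=>grp=10>>2=2, tig=10&3=2
[3]=>row 2+8=10  col 2·2+1=5

10,5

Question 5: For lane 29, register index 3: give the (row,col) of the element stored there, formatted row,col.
15,3

29: G=7,T=1
[3] (7+8,1*2+1) = (15,3)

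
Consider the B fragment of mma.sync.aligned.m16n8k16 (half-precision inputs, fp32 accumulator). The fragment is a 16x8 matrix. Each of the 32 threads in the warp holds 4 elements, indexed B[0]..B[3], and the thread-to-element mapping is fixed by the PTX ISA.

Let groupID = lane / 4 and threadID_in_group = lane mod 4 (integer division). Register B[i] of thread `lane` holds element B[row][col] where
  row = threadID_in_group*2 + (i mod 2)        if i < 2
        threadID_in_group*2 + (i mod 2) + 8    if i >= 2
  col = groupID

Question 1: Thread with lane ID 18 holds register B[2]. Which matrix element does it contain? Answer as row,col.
12,4

L=18=>grp=18>>2=4, tig=18&3=2
[2]=>row 2·2+0+8=12  col grp=4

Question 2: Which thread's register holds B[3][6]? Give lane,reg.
c: 6->gid=6  r: 3->r8=0,tid=1,i&1=1
L=6*4+1=25  i=0*2+1=1

25,1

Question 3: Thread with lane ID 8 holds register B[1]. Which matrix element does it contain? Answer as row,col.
8: g=2,t=0
[1] (0*2+1+0,2) = (1,2)

1,2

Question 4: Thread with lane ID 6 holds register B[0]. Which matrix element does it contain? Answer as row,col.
lane 6: g=1 (6/4), t=2 (6%4)
i=0: r=2*2+0+0=4, c=g=1

4,1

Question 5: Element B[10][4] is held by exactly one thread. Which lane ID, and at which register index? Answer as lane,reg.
c: 4->gid=4  r: 10->r8=1,tid=1,i&1=0
L=4*4+1=17  i=1*2+0=2

17,2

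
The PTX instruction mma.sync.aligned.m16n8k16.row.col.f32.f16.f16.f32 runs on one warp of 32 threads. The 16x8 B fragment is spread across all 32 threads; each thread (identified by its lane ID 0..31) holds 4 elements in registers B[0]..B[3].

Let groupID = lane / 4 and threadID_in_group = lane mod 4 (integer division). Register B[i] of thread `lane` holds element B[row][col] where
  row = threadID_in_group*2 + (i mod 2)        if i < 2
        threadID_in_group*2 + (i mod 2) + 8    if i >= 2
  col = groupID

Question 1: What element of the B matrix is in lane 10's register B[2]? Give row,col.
10: G=2,T=2
[2] (2*2+0+8,2) = (12,2)

12,2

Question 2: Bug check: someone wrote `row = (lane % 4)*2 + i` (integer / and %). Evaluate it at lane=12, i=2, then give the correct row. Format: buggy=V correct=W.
buggy=2 correct=8

`(lane % 4)*2 + i`[12,2]→2
L=12→G=12>>2=3, T=12&3=0
[2]→row 0·2+0+8=8  col G=3
row: 2 vs 8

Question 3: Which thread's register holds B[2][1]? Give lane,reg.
c=1⇒gr=1  r=2⇒Rb=0,th=1,odd=0
L=1*4+1=5  i=0*2+0=0

5,0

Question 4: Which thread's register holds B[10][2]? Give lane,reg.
9,2

c: 2->gid=2  r: 10->r8=1,tid=1,i&1=0
L=2*4+1=9  i=1*2+0=2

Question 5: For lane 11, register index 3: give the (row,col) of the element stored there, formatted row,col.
L=11->g=11>>2=2, t=11&3=3
[3]->row 3·2+1+8=15  col g=2

15,2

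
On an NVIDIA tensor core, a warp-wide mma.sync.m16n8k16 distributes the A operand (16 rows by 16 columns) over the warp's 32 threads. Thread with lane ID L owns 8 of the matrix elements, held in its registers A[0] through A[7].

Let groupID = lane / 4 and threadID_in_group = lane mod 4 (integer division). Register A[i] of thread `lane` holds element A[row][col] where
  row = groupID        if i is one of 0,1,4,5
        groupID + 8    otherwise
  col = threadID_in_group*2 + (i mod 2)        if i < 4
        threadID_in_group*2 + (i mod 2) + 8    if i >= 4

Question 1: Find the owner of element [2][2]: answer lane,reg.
9,0

r=2->g=2,rb=0  c=2->cb=0,t=1,b0=0
L=2*4+1=9  i=0*4+0*2+0=0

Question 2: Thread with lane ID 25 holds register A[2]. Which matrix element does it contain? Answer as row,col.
14,2

L=25=>grp=25>>2=6, tig=25&3=1
[2]=>row 6+8=14  col 1·2+0+0=2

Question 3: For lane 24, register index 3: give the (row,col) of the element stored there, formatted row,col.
lane 24: gid=6 (24/4), tid=0 (24%4)
i=3: r=6+8=14, c=0*2+1+0=1

14,1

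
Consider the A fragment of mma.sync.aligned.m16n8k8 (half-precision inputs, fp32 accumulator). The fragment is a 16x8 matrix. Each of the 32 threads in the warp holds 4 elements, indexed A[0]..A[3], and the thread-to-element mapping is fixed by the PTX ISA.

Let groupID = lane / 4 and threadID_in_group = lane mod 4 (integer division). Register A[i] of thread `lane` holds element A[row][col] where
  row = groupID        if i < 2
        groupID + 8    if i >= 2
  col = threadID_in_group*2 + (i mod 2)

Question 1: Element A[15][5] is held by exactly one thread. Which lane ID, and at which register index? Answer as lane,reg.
r:15=>grp=7,rB=1  c:5=>tig=2,lo=1
L=7*4+2=30  i=1*2+1=3

30,3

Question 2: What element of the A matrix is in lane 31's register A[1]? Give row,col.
31: gid=7,tid=3
[1] (7+0,3*2+1) = (7,7)

7,7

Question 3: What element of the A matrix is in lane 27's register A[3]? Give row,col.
14,7

lane 27: gid=6 (27/4), tid=3 (27%4)
i=3: r=6+8=14, c=3*2+1=7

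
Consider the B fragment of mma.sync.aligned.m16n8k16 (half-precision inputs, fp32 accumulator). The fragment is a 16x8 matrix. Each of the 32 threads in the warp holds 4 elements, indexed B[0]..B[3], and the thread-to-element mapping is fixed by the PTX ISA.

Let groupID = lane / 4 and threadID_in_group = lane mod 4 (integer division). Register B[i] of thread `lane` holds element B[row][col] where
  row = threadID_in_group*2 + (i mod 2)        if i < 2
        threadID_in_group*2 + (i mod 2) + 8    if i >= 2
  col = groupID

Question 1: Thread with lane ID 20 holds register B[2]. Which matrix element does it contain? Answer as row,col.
lane 20->20/4=5, 20 mod 4=0
i=2  r:2·0+0+8->8  c:5

8,5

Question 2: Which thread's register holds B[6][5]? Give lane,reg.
c:5=>grp=5  r:6=>rB=0,tig=3,lo=0
L=5*4+3=23  i=0*2+0=0

23,0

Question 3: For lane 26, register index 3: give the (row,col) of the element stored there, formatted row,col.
lane 26: gr=6 (26/4), th=2 (26%4)
i=3: r=2*2+1+8=13, c=gr=6

13,6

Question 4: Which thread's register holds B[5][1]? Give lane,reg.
6,1

c=1->g=1  r=5->rb=0,t=2,b0=1
L=1*4+2=6  i=0*2+1=1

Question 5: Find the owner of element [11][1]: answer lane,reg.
5,3

c: 1->gid=1  r: 11->r8=1,tid=1,i&1=1
L=1*4+1=5  i=1*2+1=3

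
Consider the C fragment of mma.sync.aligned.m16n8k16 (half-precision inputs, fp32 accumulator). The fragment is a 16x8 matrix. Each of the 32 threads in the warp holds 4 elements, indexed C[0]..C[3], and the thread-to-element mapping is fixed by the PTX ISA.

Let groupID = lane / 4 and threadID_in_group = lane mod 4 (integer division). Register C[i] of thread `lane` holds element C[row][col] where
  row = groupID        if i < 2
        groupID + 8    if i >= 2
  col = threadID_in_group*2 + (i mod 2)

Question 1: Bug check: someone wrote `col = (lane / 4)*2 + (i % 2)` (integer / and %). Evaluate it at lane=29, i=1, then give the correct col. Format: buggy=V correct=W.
`(lane / 4)*2 + (i % 2)`[29,1]->15
lane 29->29/4=7, 29 mod 4=1
i=1  r:7+0->7  c:2·1+1->3
col: 15 vs 3

buggy=15 correct=3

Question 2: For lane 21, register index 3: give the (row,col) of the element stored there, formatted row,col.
21: g=5,t=1
[3] (5+8,1*2+1) = (13,3)

13,3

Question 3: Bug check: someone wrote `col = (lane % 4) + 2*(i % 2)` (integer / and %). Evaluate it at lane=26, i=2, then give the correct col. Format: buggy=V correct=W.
`(lane % 4) + 2*(i % 2)`[26,2]=>2
L=26=>grp=26>>2=6, tig=26&3=2
[2]=>row 6+8=14  col 2·2+0=4
col: 2 vs 4

buggy=2 correct=4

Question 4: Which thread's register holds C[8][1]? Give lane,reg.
r=8⇒gr=0,Rb=1  c=1⇒th=0,odd=1
L=0*4+0=0  i=1*2+1=3

0,3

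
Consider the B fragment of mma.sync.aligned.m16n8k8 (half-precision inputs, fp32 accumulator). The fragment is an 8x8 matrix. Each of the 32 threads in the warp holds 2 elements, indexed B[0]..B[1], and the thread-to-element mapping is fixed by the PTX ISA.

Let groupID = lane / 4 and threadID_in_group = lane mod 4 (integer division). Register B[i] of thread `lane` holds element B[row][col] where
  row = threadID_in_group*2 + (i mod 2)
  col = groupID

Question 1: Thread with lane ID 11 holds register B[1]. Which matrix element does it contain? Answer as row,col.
lane 11⇒11/4=2, 11 mod 4=3
i=1  r:2·3+1⇒7  c:2

7,2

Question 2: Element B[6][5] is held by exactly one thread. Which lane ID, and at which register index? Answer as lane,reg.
23,0

c=5⇒gr=5  r=6⇒th=3,odd=0
L=5*4+3=23  i=0=0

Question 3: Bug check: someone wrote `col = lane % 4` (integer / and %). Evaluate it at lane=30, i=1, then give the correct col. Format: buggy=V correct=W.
buggy=2 correct=7

`lane % 4`[30,1]->2
L=30->g=30>>2=7, t=30&3=2
[1]->row 2·2+1=5  col g=7
col: 2 vs 7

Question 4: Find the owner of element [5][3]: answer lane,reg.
c=3->g=3  r=5->t=2,b0=1
L=3*4+2=14  i=1=1

14,1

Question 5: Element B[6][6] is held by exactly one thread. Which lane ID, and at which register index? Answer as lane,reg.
c: 6->gid=6  r: 6->tid=3,i&1=0
L=6*4+3=27  i=0=0

27,0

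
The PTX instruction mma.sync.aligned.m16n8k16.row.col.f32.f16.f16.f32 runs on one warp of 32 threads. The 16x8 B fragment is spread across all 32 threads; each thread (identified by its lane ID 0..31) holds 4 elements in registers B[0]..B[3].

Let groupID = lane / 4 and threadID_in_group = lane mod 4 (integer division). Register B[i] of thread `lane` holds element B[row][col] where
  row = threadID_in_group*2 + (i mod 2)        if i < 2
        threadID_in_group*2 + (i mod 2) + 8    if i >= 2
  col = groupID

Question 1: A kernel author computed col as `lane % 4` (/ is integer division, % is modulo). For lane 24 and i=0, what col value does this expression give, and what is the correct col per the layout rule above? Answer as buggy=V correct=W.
`lane % 4`[24,0]=>0
24: grp=6,tig=0
[0] (0*2+0+0,6) = (0,6)
col: 0 vs 6

buggy=0 correct=6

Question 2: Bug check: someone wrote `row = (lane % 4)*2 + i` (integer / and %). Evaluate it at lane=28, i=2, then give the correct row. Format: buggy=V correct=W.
buggy=2 correct=8

`(lane % 4)*2 + i`[28,2]->2
lane 28: g=7 (28/4), t=0 (28%4)
i=2: r=0*2+0+8=8, c=g=7
row: 2 vs 8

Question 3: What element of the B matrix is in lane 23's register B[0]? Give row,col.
L=23->g=23>>2=5, t=23&3=3
[0]->row 3·2+0+0=6  col g=5

6,5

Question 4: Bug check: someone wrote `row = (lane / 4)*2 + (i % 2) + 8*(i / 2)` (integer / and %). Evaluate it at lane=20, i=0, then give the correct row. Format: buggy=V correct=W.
buggy=10 correct=0

`(lane / 4)*2 + (i % 2) + 8*(i / 2)`[20,0]->10
20: g=5,t=0
[0] (0*2+0+0,5) = (0,5)
row: 10 vs 0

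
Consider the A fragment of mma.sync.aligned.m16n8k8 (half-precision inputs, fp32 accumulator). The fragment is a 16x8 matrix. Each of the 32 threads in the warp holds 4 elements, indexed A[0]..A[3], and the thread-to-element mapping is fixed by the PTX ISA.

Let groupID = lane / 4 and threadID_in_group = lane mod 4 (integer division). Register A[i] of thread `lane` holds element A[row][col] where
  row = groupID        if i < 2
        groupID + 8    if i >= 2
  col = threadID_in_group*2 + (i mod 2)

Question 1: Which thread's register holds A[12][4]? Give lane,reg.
18,2

r=12⇒gr=4,Rb=1  c=4⇒th=2,odd=0
L=4*4+2=18  i=1*2+0=2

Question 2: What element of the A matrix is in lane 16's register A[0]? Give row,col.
lane 16: G=4 (16/4), T=0 (16%4)
i=0: r=4+0=4, c=0*2+0=0

4,0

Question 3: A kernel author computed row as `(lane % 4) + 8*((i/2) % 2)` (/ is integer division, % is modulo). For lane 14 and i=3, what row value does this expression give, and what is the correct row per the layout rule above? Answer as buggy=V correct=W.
`(lane % 4) + 8*((i/2) % 2)`[14,3]→10
lane 14→14/4=3, 14 mod 4=2
i=3  r:3+8→11  c:2·2+1→5
row: 10 vs 11

buggy=10 correct=11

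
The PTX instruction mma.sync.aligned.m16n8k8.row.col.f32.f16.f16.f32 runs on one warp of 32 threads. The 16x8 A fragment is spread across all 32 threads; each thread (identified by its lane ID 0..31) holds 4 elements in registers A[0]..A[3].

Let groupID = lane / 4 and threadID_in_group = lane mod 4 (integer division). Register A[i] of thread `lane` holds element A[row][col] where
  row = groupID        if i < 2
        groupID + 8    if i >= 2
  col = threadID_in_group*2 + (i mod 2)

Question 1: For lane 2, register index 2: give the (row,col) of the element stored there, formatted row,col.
lane 2: G=0 (2/4), T=2 (2%4)
i=2: r=0+8=8, c=2*2+0=4

8,4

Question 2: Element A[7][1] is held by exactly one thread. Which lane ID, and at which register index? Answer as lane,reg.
r=7⇒gr=7,Rb=0  c=1⇒th=0,odd=1
L=7*4+0=28  i=0*2+1=1

28,1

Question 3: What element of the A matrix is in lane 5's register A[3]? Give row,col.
lane 5: G=1 (5/4), T=1 (5%4)
i=3: r=1+8=9, c=1*2+1=3

9,3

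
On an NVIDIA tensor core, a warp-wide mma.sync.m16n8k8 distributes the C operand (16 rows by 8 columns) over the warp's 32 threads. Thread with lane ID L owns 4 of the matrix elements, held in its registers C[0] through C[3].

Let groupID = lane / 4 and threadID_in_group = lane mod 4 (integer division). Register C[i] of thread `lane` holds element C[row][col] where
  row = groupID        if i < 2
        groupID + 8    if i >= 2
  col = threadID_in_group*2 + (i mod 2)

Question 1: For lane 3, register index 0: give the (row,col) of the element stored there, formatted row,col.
lane 3: g=0 (3/4), t=3 (3%4)
i=0: r=0+0=0, c=3*2+0=6

0,6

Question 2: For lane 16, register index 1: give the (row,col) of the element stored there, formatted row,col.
lane 16⇒16/4=4, 16 mod 4=0
i=1  r:4+0⇒4  c:2·0+1⇒1

4,1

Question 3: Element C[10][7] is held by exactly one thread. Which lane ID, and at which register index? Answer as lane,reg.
11,3

r=10->g=2,rb=1  c=7->t=3,b0=1
L=2*4+3=11  i=1*2+1=3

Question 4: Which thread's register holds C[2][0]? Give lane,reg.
8,0

r=2->g=2,rb=0  c=0->t=0,b0=0
L=2*4+0=8  i=0*2+0=0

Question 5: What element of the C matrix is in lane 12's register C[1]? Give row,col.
12: grp=3,tig=0
[1] (3+0,0*2+1) = (3,1)

3,1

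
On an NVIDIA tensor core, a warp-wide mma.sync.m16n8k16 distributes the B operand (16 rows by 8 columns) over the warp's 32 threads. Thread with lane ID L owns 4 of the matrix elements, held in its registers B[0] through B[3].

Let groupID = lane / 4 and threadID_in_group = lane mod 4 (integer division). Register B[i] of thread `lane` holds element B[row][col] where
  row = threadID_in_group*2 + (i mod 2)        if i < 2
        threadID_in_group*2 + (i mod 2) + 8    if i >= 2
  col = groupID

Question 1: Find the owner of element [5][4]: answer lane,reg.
18,1

c: 4->gid=4  r: 5->r8=0,tid=2,i&1=1
L=4*4+2=18  i=0*2+1=1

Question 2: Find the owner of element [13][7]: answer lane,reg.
30,3

c:7=>grp=7  r:13=>rB=1,tig=2,lo=1
L=7*4+2=30  i=1*2+1=3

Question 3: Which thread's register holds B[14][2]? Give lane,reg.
11,2

c:2=>grp=2  r:14=>rB=1,tig=3,lo=0
L=2*4+3=11  i=1*2+0=2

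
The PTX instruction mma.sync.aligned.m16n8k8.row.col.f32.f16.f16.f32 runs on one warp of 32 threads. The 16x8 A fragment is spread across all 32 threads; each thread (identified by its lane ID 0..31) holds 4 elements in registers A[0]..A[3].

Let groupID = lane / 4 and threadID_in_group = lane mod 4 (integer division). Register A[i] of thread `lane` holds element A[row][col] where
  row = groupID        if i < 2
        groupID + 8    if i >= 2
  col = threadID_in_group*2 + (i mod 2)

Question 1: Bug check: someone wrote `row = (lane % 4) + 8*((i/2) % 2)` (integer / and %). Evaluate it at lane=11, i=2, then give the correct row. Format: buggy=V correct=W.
buggy=11 correct=10

`(lane % 4) + 8*((i/2) % 2)`[11,2]->11
L=11->g=11>>2=2, t=11&3=3
[2]->row 2+8=10  col 3·2+0=6
row: 11 vs 10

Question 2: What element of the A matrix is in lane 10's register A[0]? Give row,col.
2,4

lane 10=>10/4=2, 10 mod 4=2
i=0  r:2+0=>2  c:2·2+0=>4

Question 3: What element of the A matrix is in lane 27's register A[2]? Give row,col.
14,6

lane 27: gid=6 (27/4), tid=3 (27%4)
i=2: r=6+8=14, c=3*2+0=6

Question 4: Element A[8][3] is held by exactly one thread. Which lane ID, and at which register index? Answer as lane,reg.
1,3

r:8=>grp=0,rB=1  c:3=>tig=1,lo=1
L=0*4+1=1  i=1*2+1=3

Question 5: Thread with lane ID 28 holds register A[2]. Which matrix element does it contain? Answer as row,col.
15,0

lane 28: gr=7 (28/4), th=0 (28%4)
i=2: r=7+8=15, c=0*2+0=0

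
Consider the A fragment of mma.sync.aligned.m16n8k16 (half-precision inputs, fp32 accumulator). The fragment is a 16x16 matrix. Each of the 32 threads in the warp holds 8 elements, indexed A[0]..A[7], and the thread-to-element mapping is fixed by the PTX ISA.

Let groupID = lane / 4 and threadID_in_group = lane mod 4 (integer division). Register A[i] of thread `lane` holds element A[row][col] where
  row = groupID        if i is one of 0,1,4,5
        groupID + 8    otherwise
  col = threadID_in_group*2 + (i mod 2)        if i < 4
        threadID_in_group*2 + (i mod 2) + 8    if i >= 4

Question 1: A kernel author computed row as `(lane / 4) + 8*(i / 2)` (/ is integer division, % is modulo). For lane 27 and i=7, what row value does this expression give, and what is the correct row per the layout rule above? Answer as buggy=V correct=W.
buggy=30 correct=14

`(lane / 4) + 8*(i / 2)`[27,7]⇒30
lane 27: gr=6 (27/4), th=3 (27%4)
i=7: r=6+8=14, c=3*2+1+8=15
row: 30 vs 14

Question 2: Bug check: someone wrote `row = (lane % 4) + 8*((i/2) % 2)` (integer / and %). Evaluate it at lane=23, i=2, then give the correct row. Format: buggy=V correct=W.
buggy=11 correct=13

`(lane % 4) + 8*((i/2) % 2)`[23,2]->11
lane 23->23/4=5, 23 mod 4=3
i=2  r:5+8->13  c:2·3+0+0->6
row: 11 vs 13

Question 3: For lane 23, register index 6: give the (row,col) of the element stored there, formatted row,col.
13,14

L=23->gid=23>>2=5, tid=23&3=3
[6]->row 5+8=13  col 3·2+0+8=14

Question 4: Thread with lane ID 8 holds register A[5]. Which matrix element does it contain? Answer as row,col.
lane 8->8/4=2, 8 mod 4=0
i=5  r:2+0->2  c:2·0+1+8->9

2,9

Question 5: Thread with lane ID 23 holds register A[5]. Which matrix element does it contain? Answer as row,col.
lane 23=>23/4=5, 23 mod 4=3
i=5  r:5+0=>5  c:2·3+1+8=>15

5,15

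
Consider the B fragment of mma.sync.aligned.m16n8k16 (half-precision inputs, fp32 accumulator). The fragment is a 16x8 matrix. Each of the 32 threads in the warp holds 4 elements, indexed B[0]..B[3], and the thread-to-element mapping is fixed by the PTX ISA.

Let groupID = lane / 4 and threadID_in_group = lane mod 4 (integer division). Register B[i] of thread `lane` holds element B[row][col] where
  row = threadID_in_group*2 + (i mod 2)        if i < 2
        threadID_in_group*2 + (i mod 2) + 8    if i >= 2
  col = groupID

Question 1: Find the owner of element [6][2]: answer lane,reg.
c=2→G=2  r=6→rhi=0,T=3,p=0
L=2*4+3=11  i=0*2+0=0

11,0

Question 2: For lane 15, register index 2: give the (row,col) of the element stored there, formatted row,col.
14,3

15: grp=3,tig=3
[2] (3*2+0+8,3) = (14,3)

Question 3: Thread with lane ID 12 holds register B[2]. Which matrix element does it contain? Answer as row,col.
lane 12: gid=3 (12/4), tid=0 (12%4)
i=2: r=0*2+0+8=8, c=gid=3

8,3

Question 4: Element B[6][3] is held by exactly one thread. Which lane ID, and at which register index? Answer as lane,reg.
c: 3->gid=3  r: 6->r8=0,tid=3,i&1=0
L=3*4+3=15  i=0*2+0=0

15,0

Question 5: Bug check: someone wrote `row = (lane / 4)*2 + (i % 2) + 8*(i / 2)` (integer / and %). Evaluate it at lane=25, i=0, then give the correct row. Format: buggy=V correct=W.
buggy=12 correct=2

`(lane / 4)*2 + (i % 2) + 8*(i / 2)`[25,0]=>12
L=25=>grp=25>>2=6, tig=25&3=1
[0]=>row 1·2+0+0=2  col grp=6
row: 12 vs 2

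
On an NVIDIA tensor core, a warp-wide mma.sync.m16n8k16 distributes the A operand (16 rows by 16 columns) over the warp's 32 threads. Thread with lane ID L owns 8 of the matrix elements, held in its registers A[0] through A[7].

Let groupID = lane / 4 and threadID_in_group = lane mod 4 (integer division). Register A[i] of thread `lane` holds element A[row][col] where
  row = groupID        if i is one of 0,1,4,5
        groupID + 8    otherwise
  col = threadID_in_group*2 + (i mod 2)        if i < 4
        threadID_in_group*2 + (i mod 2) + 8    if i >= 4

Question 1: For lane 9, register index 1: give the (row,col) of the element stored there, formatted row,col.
2,3

lane 9->9/4=2, 9 mod 4=1
i=1  r:2+0->2  c:2·1+1+0->3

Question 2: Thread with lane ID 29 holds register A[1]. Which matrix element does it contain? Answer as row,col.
7,3

L=29=>grp=29>>2=7, tig=29&3=1
[1]=>row 7+0=7  col 1·2+1+0=3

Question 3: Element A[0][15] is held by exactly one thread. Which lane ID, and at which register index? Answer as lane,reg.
3,5

r: 0->gid=0,r8=0  c: 15->c8=1,tid=3,i&1=1
L=0*4+3=3  i=1*4+0*2+1=5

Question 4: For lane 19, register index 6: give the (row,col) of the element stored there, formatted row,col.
19: gr=4,th=3
[6] (4+8,3*2+0+8) = (12,14)

12,14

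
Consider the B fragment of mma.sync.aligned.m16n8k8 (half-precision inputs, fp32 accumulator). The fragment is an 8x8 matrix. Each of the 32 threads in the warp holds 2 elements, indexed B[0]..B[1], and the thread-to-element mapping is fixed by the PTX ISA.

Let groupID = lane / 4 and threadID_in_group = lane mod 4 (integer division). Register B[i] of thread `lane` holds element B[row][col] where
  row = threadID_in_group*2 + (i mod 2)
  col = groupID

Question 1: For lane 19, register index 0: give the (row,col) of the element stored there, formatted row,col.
lane 19->19/4=4, 19 mod 4=3
i=0  r:2·3+0->6  c:4

6,4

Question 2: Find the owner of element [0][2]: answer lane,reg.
8,0

c=2->g=2  r=0->t=0,b0=0
L=2*4+0=8  i=0=0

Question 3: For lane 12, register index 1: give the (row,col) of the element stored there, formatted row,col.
1,3

lane 12→12/4=3, 12 mod 4=0
i=1  r:2·0+1→1  c:3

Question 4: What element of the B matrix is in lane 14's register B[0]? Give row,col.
lane 14: g=3 (14/4), t=2 (14%4)
i=0: r=2*2+0=4, c=g=3

4,3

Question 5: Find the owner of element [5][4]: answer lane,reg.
c=4→G=4  r=5→T=2,p=1
L=4*4+2=18  i=1=1

18,1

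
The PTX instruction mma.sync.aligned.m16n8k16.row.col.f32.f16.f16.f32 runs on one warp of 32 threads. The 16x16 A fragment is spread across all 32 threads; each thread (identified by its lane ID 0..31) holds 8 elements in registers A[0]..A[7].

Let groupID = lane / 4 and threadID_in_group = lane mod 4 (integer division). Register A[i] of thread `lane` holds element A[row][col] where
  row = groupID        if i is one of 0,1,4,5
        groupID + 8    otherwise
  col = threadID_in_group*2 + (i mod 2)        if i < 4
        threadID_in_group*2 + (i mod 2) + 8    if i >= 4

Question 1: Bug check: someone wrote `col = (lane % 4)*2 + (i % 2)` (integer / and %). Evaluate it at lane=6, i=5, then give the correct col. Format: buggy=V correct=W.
`(lane % 4)*2 + (i % 2)`[6,5]→5
L=6→G=6>>2=1, T=6&3=2
[5]→row 1+0=1  col 2·2+1+8=13
col: 5 vs 13

buggy=5 correct=13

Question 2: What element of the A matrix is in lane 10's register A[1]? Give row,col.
2,5

10: gr=2,th=2
[1] (2+0,2*2+1+0) = (2,5)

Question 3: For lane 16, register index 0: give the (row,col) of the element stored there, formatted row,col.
4,0

lane 16=>16/4=4, 16 mod 4=0
i=0  r:4+0=>4  c:2·0+0+0=>0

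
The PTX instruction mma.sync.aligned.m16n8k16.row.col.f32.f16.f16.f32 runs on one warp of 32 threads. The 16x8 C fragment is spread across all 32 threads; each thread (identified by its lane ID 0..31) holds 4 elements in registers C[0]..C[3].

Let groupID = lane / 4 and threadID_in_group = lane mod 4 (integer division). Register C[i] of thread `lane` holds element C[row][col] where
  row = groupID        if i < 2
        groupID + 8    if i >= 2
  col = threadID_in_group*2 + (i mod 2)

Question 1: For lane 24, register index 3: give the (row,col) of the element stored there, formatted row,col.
14,1

lane 24: grp=6 (24/4), tig=0 (24%4)
i=3: r=6+8=14, c=0*2+1=1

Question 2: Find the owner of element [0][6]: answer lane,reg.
3,0

r=0->g=0,rb=0  c=6->t=3,b0=0
L=0*4+3=3  i=0*2+0=0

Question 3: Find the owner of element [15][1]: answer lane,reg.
28,3

r=15→G=7,rhi=1  c=1→T=0,p=1
L=7*4+0=28  i=1*2+1=3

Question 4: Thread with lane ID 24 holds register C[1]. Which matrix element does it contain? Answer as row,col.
lane 24: gid=6 (24/4), tid=0 (24%4)
i=1: r=6+0=6, c=0*2+1=1

6,1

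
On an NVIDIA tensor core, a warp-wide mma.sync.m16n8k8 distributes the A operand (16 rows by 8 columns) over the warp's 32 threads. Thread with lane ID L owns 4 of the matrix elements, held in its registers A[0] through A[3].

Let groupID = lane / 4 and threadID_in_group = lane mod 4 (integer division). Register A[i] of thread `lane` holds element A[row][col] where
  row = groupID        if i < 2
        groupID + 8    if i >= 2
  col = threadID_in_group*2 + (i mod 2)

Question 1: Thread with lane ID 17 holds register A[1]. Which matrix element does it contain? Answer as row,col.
4,3

lane 17⇒17/4=4, 17 mod 4=1
i=1  r:4+0⇒4  c:2·1+1⇒3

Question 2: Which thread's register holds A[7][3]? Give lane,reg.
r=7->g=7,rb=0  c=3->t=1,b0=1
L=7*4+1=29  i=0*2+1=1

29,1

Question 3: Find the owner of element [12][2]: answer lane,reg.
r:12=>grp=4,rB=1  c:2=>tig=1,lo=0
L=4*4+1=17  i=1*2+0=2

17,2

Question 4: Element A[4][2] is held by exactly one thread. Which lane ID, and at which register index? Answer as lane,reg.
r:4=>grp=4,rB=0  c:2=>tig=1,lo=0
L=4*4+1=17  i=0*2+0=0

17,0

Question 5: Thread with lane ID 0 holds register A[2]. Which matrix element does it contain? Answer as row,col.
8,0

L=0=>grp=0>>2=0, tig=0&3=0
[2]=>row 0+8=8  col 0·2+0=0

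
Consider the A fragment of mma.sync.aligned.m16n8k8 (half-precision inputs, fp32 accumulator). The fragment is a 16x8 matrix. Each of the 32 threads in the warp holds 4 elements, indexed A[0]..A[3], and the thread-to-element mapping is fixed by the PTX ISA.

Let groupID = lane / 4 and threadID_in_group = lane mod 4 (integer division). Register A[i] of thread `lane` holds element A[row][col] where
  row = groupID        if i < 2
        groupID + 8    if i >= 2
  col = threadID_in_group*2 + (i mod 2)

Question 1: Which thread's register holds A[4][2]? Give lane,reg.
r=4⇒gr=4,Rb=0  c=2⇒th=1,odd=0
L=4*4+1=17  i=0*2+0=0

17,0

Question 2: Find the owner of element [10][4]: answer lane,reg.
r=10->g=2,rb=1  c=4->t=2,b0=0
L=2*4+2=10  i=1*2+0=2

10,2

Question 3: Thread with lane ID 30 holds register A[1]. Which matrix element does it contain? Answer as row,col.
L=30⇒gr=30>>2=7, th=30&3=2
[1]⇒row 7+0=7  col 2·2+1=5

7,5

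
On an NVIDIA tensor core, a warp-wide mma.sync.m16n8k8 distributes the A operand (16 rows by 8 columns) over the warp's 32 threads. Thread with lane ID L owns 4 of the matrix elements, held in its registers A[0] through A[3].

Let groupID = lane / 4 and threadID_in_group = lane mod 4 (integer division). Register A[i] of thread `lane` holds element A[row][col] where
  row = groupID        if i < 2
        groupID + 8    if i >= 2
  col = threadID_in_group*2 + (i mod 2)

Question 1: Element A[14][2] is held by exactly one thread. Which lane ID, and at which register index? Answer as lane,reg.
25,2

r: 14->gid=6,r8=1  c: 2->tid=1,i&1=0
L=6*4+1=25  i=1*2+0=2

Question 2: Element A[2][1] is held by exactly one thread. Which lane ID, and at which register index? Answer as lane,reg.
r=2->g=2,rb=0  c=1->t=0,b0=1
L=2*4+0=8  i=0*2+1=1

8,1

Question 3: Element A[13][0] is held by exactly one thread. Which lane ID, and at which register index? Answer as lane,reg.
r=13⇒gr=5,Rb=1  c=0⇒th=0,odd=0
L=5*4+0=20  i=1*2+0=2

20,2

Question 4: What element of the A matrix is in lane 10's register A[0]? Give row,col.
L=10->g=10>>2=2, t=10&3=2
[0]->row 2+0=2  col 2·2+0=4

2,4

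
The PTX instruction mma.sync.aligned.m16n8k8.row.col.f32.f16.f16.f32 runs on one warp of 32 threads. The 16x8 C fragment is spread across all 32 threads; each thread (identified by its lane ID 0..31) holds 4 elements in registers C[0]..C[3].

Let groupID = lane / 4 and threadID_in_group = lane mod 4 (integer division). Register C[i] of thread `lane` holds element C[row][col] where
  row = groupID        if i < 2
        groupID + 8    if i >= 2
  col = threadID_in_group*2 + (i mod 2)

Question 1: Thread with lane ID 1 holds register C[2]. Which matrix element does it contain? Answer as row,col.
8,2

L=1->gid=1>>2=0, tid=1&3=1
[2]->row 0+8=8  col 1·2+0=2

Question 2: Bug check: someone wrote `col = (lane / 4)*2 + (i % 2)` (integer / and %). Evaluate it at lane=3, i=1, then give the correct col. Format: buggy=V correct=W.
buggy=1 correct=7

`(lane / 4)*2 + (i % 2)`[3,1]⇒1
L=3⇒gr=3>>2=0, th=3&3=3
[1]⇒row 0+0=0  col 3·2+1=7
col: 1 vs 7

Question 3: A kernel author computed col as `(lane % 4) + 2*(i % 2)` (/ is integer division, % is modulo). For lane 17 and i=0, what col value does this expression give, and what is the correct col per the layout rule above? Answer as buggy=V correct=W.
`(lane % 4) + 2*(i % 2)`[17,0]->1
L=17->gid=17>>2=4, tid=17&3=1
[0]->row 4+0=4  col 1·2+0=2
col: 1 vs 2

buggy=1 correct=2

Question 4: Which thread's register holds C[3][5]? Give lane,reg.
14,1

r: 3->gid=3,r8=0  c: 5->tid=2,i&1=1
L=3*4+2=14  i=0*2+1=1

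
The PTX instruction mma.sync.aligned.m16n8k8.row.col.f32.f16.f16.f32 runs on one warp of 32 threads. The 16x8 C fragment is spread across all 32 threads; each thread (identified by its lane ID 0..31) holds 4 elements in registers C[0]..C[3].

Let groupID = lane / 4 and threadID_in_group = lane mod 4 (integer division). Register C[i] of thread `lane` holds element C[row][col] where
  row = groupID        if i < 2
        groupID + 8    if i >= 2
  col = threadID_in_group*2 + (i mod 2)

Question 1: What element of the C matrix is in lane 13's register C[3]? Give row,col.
13: grp=3,tig=1
[3] (3+8,1*2+1) = (11,3)

11,3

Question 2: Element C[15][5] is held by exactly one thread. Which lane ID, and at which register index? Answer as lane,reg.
30,3

r: 15->gid=7,r8=1  c: 5->tid=2,i&1=1
L=7*4+2=30  i=1*2+1=3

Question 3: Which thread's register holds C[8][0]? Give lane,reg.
r:8=>grp=0,rB=1  c:0=>tig=0,lo=0
L=0*4+0=0  i=1*2+0=2

0,2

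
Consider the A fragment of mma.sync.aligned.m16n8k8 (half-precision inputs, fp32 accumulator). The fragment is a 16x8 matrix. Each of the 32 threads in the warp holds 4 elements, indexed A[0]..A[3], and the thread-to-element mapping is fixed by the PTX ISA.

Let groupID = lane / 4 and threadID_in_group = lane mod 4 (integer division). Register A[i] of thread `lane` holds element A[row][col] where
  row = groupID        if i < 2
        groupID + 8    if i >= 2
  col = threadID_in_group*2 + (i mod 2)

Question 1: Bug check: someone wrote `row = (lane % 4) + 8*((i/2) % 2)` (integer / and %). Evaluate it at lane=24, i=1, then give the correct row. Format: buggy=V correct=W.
buggy=0 correct=6

`(lane % 4) + 8*((i/2) % 2)`[24,1]=>0
24: grp=6,tig=0
[1] (6+0,0*2+1) = (6,1)
row: 0 vs 6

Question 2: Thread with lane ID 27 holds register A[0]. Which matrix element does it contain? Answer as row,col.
lane 27: g=6 (27/4), t=3 (27%4)
i=0: r=6+0=6, c=3*2+0=6

6,6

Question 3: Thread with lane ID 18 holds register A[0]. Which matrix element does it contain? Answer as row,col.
lane 18: gid=4 (18/4), tid=2 (18%4)
i=0: r=4+0=4, c=2*2+0=4

4,4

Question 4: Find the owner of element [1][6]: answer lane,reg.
7,0

r=1->g=1,rb=0  c=6->t=3,b0=0
L=1*4+3=7  i=0*2+0=0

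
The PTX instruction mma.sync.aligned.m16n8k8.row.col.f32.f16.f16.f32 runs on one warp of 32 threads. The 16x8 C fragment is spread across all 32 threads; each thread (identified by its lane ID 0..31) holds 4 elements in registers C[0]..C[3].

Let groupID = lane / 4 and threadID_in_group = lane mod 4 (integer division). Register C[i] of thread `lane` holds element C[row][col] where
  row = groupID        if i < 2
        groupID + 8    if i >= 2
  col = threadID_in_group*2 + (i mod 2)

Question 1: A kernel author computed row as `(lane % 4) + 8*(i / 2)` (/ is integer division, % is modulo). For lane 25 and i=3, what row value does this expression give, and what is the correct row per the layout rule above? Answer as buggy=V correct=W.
`(lane % 4) + 8*(i / 2)`[25,3]→9
lane 25→25/4=6, 25 mod 4=1
i=3  r:6+8→14  c:2·1+1→3
row: 9 vs 14

buggy=9 correct=14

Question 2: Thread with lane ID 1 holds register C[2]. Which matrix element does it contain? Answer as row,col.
8,2

lane 1=>1/4=0, 1 mod 4=1
i=2  r:0+8=>8  c:2·1+0=>2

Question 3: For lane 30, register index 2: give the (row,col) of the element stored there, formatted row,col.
lane 30=>30/4=7, 30 mod 4=2
i=2  r:7+8=>15  c:2·2+0=>4

15,4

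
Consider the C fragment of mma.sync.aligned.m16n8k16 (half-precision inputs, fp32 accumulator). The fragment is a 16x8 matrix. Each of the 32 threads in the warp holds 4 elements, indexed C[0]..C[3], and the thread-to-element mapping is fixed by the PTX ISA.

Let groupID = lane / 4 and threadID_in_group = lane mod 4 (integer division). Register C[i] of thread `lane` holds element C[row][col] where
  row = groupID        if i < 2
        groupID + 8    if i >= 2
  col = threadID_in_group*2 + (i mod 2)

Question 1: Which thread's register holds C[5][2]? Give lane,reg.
r=5⇒gr=5,Rb=0  c=2⇒th=1,odd=0
L=5*4+1=21  i=0*2+0=0

21,0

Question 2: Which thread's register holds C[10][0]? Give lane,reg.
r=10⇒gr=2,Rb=1  c=0⇒th=0,odd=0
L=2*4+0=8  i=1*2+0=2

8,2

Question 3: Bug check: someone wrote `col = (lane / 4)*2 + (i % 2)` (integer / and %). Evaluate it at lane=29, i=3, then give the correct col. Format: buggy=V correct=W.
`(lane / 4)*2 + (i % 2)`[29,3]->15
29: g=7,t=1
[3] (7+8,1*2+1) = (15,3)
col: 15 vs 3

buggy=15 correct=3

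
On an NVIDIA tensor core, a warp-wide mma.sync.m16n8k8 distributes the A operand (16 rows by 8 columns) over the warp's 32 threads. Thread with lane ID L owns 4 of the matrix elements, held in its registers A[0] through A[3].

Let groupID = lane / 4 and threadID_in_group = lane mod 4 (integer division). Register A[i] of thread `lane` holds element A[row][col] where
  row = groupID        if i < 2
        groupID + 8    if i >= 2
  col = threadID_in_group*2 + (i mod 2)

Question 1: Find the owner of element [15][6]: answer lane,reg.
31,2

r=15->g=7,rb=1  c=6->t=3,b0=0
L=7*4+3=31  i=1*2+0=2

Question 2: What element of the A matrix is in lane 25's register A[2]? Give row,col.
lane 25->25/4=6, 25 mod 4=1
i=2  r:6+8->14  c:2·1+0->2

14,2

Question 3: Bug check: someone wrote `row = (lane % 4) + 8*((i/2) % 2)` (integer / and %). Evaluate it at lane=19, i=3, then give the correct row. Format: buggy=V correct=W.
`(lane % 4) + 8*((i/2) % 2)`[19,3]->11
19: g=4,t=3
[3] (4+8,3*2+1) = (12,7)
row: 11 vs 12

buggy=11 correct=12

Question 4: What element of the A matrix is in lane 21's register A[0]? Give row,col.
lane 21⇒21/4=5, 21 mod 4=1
i=0  r:5+0⇒5  c:2·1+0⇒2

5,2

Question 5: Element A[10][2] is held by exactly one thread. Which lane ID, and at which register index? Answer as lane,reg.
9,2

r=10⇒gr=2,Rb=1  c=2⇒th=1,odd=0
L=2*4+1=9  i=1*2+0=2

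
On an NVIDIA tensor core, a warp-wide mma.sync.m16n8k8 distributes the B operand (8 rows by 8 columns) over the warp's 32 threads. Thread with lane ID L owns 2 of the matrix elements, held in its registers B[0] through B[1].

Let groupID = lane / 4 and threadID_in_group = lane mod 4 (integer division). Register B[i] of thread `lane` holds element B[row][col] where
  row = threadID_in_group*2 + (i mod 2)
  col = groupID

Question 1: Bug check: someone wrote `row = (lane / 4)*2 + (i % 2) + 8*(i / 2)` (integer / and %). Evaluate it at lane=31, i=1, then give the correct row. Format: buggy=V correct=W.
`(lane / 4)*2 + (i % 2) + 8*(i / 2)`[31,1]=>15
lane 31: grp=7 (31/4), tig=3 (31%4)
i=1: r=3*2+1=7, c=grp=7
row: 15 vs 7

buggy=15 correct=7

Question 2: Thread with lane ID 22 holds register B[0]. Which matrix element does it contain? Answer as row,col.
4,5

22: G=5,T=2
[0] (2*2+0,5) = (4,5)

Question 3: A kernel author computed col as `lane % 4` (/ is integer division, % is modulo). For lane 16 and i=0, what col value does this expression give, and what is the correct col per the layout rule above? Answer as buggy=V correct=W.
buggy=0 correct=4

`lane % 4`[16,0]⇒0
lane 16⇒16/4=4, 16 mod 4=0
i=0  r:2·0+0⇒0  c:4
col: 0 vs 4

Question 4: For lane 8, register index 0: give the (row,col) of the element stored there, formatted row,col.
lane 8=>8/4=2, 8 mod 4=0
i=0  r:2·0+0=>0  c:2

0,2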